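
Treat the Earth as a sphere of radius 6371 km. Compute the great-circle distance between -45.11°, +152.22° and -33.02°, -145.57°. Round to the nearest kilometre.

Δλ = -145.57 − 152.22 = -297.79°; wrapped into (−180°, 180°]: 62.21°.
Δφ = -33.02 − -45.11 = 12.09°.
a = sin²(Δφ/2) + cos φ₁ · cos φ₂ · sin²(Δλ/2) = 0.169020.
c = 2·atan2(√a, √(1−a)) = 0.84737 rad → d = 6371·c ≈ 5398.57 km.

5399 km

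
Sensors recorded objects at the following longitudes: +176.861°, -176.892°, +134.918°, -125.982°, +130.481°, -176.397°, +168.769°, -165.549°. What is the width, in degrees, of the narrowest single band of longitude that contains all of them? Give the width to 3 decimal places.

103.537°

Sort the longitudes: -176.892°, -176.397°, -165.549°, -125.982°, +130.481°, +134.918°, +168.769°, +176.861°.
Eastward gaps between consecutive values (wrapping around): 0.495°, 10.848°, 39.567°, 256.463°, 4.437°, 33.851°, 8.092°, 6.247°.
Largest gap = 256.463° ⇒ minimal covering band is its complement: 360° − 256.463° = 103.537°.
Band runs from +130.481° eastward to -125.982°, crossing the antimeridian.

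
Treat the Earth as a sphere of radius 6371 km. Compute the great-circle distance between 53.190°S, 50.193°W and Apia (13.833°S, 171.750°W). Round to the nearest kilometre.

10729 km

Δλ = -171.750 − -50.193 = -121.557°.
Δφ = -13.833 − -53.190 = 39.357°.
a = sin²(Δφ/2) + cos φ₁ · cos φ₂ · sin²(Δλ/2) = 0.556526.
c = 2·atan2(√a, √(1−a)) = 1.68409 rad → d = 6371·c ≈ 10729.34 km.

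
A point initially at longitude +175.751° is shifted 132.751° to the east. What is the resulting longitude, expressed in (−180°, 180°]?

Start at +175.751°; shift +132.751° → +308.502°.
+308.502° lies outside (−180°, 180°]; subtract 360° → -51.498°.

-51.498°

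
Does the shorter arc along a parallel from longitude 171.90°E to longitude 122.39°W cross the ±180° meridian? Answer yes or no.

Naïve |-122.39 − 171.90| = 294.29° > 180°, so the shorter arc goes the other way round — across 180°.
Signed shortest Δλ = ((-122.39 − 171.90 + 180) mod 360) − 180 = 65.71°.
Going east by 65.71° from +171.90° passes through 180° before reaching -122.39°.

Yes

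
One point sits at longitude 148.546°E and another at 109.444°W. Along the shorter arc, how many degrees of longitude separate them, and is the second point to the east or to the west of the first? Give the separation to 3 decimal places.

102.010° east

Raw difference: -109.444 − 148.546 = -257.99°.
Normalise into (−180°, 180°]: -257.99° + 360° = 102.01°.
Positive ⇒ the second point lies to the east; separation 102.010°.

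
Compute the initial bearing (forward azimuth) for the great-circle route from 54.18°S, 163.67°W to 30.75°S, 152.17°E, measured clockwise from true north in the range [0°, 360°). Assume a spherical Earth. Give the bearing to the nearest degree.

289°

Δλ = 152.17 − -163.67 = 315.84°; wrapped into (−180°, 180°]: -44.16°.
θ = atan2( sin Δλ · cos φ₂ , cos φ₁ · sin φ₂ − sin φ₁ · cos φ₂ · cos Δλ )
  = atan2(-0.59872, 0.20069) = -71.468° → normalised to [0°, 360°): 288.532°.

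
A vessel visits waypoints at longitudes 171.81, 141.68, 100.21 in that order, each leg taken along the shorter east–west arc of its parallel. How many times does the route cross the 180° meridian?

Leg 1: +171.81° → +141.68°, shortest Δλ = -30.13° (west) — does not cross 180°.
Leg 2: +141.68° → +100.21°, shortest Δλ = -41.47° (west) — does not cross 180°.
Total crossings: 0.

0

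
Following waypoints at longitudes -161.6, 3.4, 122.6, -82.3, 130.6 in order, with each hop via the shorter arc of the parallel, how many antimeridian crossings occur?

Leg 1: -161.6° → +3.4°, shortest Δλ = 165.0° (east) — does not cross 180°.
Leg 2: +3.4° → +122.6°, shortest Δλ = 119.2° (east) — does not cross 180°.
Leg 3: +122.6° → -82.3°, shortest Δλ = 155.1° (east) — crosses 180°.
Leg 4: -82.3° → +130.6°, shortest Δλ = -147.1° (west) — crosses 180°.
Total crossings: 2.

2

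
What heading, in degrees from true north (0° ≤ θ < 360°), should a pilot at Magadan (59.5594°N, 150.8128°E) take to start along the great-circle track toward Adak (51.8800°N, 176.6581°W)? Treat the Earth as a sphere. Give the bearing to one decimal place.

Δλ = -176.6581 − 150.8128 = -327.4709°; wrapped into (−180°, 180°]: 32.5291°.
θ = atan2( sin Δλ · cos φ₂ , cos φ₁ · sin φ₂ − sin φ₁ · cos φ₂ · cos Δλ )
  = atan2(0.33195, -0.05013) = 98.589° → normalised to [0°, 360°): 98.589°.

98.6°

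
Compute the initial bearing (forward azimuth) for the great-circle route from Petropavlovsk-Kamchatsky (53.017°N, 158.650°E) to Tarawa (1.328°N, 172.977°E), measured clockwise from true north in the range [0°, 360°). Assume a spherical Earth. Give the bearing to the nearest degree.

162°

Δλ = 172.977 − 158.650 = 14.327°.
θ = atan2( sin Δλ · cos φ₂ , cos φ₁ · sin φ₂ − sin φ₁ · cos φ₂ · cos Δλ )
  = atan2(0.24739, -0.75982) = 161.965° → normalised to [0°, 360°): 161.965°.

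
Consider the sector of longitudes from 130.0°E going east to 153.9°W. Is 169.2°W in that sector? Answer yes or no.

Yes

Band width going east from +130.0° to -153.9°: ((-153.9 − 130.0) mod 360) = 76.1°.
Offset of -169.2° east of the west edge: ((-169.2 − 130.0) mod 360) = 60.8°.
60.8° ≤ 76.1° ⇒ inside.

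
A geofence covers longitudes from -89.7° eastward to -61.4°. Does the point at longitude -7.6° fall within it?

No

Band width going east from -89.7° to -61.4°: ((-61.4 − -89.7) mod 360) = 28.3°.
Offset of -7.6° east of the west edge: ((-7.6 − -89.7) mod 360) = 82.1°.
82.1° > 28.3° ⇒ outside.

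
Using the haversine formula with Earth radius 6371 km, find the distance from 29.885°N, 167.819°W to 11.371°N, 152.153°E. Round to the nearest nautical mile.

Δλ = 152.153 − -167.819 = 319.972°; wrapped into (−180°, 180°]: -40.028°.
Δφ = 11.371 − 29.885 = -18.514°.
a = sin²(Δφ/2) + cos φ₁ · cos φ₂ · sin²(Δλ/2) = 0.125443.
c = 2·atan2(√a, √(1−a)) = 0.72407 rad → d = 6371·c ≈ 4613.06 km ≈ 2490.85 nmi.

2491 nmi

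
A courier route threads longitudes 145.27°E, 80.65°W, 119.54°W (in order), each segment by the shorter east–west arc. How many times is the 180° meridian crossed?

1

Leg 1: +145.27° → -80.65°, shortest Δλ = 134.08° (east) — crosses 180°.
Leg 2: -80.65° → -119.54°, shortest Δλ = -38.89° (west) — does not cross 180°.
Total crossings: 1.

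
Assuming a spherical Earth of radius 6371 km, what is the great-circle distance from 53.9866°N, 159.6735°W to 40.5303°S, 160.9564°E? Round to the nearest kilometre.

Δλ = 160.9564 − -159.6735 = 320.6299°; wrapped into (−180°, 180°]: -39.3701°.
Δφ = -40.5303 − 53.9866 = -94.5169°.
a = sin²(Δφ/2) + cos φ₁ · cos φ₂ · sin²(Δλ/2) = 0.590085.
c = 2·atan2(√a, √(1−a)) = 1.75196 rad → d = 6371·c ≈ 11161.71 km.

11162 km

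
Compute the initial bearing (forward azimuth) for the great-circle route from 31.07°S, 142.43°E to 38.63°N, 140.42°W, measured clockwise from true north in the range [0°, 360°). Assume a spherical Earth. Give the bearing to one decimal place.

Δλ = -140.42 − 142.43 = -282.85°; wrapped into (−180°, 180°]: 77.15°.
θ = atan2( sin Δλ · cos φ₂ , cos φ₁ · sin φ₂ − sin φ₁ · cos φ₂ · cos Δλ )
  = atan2(0.76163, 0.62439) = 50.655° → normalised to [0°, 360°): 50.655°.

50.7°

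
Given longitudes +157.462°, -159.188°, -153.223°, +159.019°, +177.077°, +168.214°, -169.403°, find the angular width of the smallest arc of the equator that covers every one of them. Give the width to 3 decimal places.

49.315°

Sort the longitudes: -169.403°, -159.188°, -153.223°, +157.462°, +159.019°, +168.214°, +177.077°.
Eastward gaps between consecutive values (wrapping around): 10.215°, 5.965°, 310.685°, 1.557°, 9.195°, 8.863°, 13.520°.
Largest gap = 310.685° ⇒ minimal covering band is its complement: 360° − 310.685° = 49.315°.
Band runs from +157.462° eastward to -153.223°, crossing the antimeridian.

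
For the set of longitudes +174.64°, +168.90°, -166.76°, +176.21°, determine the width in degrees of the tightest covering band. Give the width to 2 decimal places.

24.34°

Sort the longitudes: -166.76°, +168.90°, +174.64°, +176.21°.
Eastward gaps between consecutive values (wrapping around): 335.66°, 5.74°, 1.57°, 17.03°.
Largest gap = 335.66° ⇒ minimal covering band is its complement: 360° − 335.66° = 24.34°.
Band runs from +168.90° eastward to -166.76°, crossing the antimeridian.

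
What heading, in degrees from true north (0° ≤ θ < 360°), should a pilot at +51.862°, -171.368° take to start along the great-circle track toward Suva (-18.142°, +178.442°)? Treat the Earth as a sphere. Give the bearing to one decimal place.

190.3°

Δλ = 178.442 − -171.368 = 349.810°; wrapped into (−180°, 180°]: -10.190°.
θ = atan2( sin Δλ · cos φ₂ , cos φ₁ · sin φ₂ − sin φ₁ · cos φ₂ · cos Δλ )
  = atan2(-0.16812, -0.92793) = -169.731° → normalised to [0°, 360°): 190.269°.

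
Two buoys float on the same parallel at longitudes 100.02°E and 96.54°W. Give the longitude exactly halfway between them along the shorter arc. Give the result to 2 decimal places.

Signed shortest Δλ from +100.02° to -96.54° is +163.44°.
Midpoint longitude = +100.02° + (+163.44°)/2 = +100.02° + 81.72° = +181.74°.
Normalise into (−180°, 180°]: -178.26°.
(The naïve average (+100.02 + -96.54)/2 = 1.74° is on the wrong side of the globe.)

178.26°W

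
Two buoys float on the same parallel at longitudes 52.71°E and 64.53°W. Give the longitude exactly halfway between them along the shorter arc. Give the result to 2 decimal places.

5.91°W

Signed shortest Δλ from +52.71° to -64.53° is -117.24°.
Midpoint longitude = +52.71° + (-117.24°)/2 = +52.71° − 58.62° = -5.91°.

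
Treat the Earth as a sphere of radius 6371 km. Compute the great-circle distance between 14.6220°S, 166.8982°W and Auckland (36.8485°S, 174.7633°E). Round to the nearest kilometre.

Δλ = 174.7633 − -166.8982 = 341.6615°; wrapped into (−180°, 180°]: -18.3385°.
Δφ = -36.8485 − -14.6220 = -22.2265°.
a = sin²(Δφ/2) + cos φ₁ · cos φ₂ · sin²(Δλ/2) = 0.056814.
c = 2·atan2(√a, √(1−a)) = 0.48135 rad → d = 6371·c ≈ 3066.66 km.

3067 km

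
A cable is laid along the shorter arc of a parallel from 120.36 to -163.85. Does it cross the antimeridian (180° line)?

Yes

Naïve |-163.85 − 120.36| = 284.21° > 180°, so the shorter arc goes the other way round — across 180°.
Signed shortest Δλ = ((-163.85 − 120.36 + 180) mod 360) − 180 = 75.79°.
Going east by 75.79° from +120.36° passes through 180° before reaching -163.85°.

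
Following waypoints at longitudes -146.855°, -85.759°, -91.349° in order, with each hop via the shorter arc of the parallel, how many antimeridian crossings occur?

Leg 1: -146.855° → -85.759°, shortest Δλ = 61.096° (east) — does not cross 180°.
Leg 2: -85.759° → -91.349°, shortest Δλ = -5.59° (west) — does not cross 180°.
Total crossings: 0.

0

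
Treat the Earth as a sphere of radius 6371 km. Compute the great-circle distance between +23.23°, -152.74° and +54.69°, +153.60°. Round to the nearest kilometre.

Δλ = 153.60 − -152.74 = 306.34°; wrapped into (−180°, 180°]: -53.66°.
Δφ = 54.69 − 23.23 = 31.46°.
a = sin²(Δφ/2) + cos φ₁ · cos φ₂ · sin²(Δλ/2) = 0.181698.
c = 2·atan2(√a, √(1−a)) = 0.88071 rad → d = 6371·c ≈ 5610.99 km.

5611 km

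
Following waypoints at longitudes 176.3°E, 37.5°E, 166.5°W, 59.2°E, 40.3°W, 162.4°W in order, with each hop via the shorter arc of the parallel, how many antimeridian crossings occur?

2

Leg 1: +176.3° → +37.5°, shortest Δλ = -138.8° (west) — does not cross 180°.
Leg 2: +37.5° → -166.5°, shortest Δλ = 156.0° (east) — crosses 180°.
Leg 3: -166.5° → +59.2°, shortest Δλ = -134.3° (west) — crosses 180°.
Leg 4: +59.2° → -40.3°, shortest Δλ = -99.5° (west) — does not cross 180°.
Leg 5: -40.3° → -162.4°, shortest Δλ = -122.1° (west) — does not cross 180°.
Total crossings: 2.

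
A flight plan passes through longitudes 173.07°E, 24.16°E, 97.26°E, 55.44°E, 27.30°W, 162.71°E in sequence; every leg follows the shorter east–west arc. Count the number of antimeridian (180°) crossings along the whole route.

1

Leg 1: +173.07° → +24.16°, shortest Δλ = -148.91° (west) — does not cross 180°.
Leg 2: +24.16° → +97.26°, shortest Δλ = 73.1° (east) — does not cross 180°.
Leg 3: +97.26° → +55.44°, shortest Δλ = -41.82° (west) — does not cross 180°.
Leg 4: +55.44° → -27.30°, shortest Δλ = -82.74° (west) — does not cross 180°.
Leg 5: -27.30° → +162.71°, shortest Δλ = -169.99° (west) — crosses 180°.
Total crossings: 1.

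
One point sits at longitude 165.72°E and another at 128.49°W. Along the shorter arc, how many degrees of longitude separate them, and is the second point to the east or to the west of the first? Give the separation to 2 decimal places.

65.79° east

Raw difference: -128.49 − 165.72 = -294.21°.
Normalise into (−180°, 180°]: -294.21° + 360° = 65.79°.
Positive ⇒ the second point lies to the east; separation 65.79°.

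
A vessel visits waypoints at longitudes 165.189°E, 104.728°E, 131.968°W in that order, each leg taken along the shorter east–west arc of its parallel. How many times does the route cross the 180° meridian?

Leg 1: +165.189° → +104.728°, shortest Δλ = -60.461° (west) — does not cross 180°.
Leg 2: +104.728° → -131.968°, shortest Δλ = 123.304° (east) — crosses 180°.
Total crossings: 1.

1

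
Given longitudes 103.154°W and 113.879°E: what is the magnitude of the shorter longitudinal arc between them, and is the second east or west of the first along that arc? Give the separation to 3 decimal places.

142.967° west

Raw difference: 113.879 − -103.154 = 217.033°.
Normalise into (−180°, 180°]: 217.033° − 360° = -142.967°.
Negative ⇒ the second point lies to the west; separation 142.967°.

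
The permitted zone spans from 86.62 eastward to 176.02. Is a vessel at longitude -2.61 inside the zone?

Band width going east from +86.62° to +176.02°: ((176.02 − 86.62) mod 360) = 89.40°.
Offset of -2.61° east of the west edge: ((-2.61 − 86.62) mod 360) = 270.77°.
270.77° > 89.40° ⇒ outside.

No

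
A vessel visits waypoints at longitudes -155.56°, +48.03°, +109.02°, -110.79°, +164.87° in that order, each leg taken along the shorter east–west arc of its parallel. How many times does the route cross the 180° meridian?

Leg 1: -155.56° → +48.03°, shortest Δλ = -156.41° (west) — crosses 180°.
Leg 2: +48.03° → +109.02°, shortest Δλ = 60.99° (east) — does not cross 180°.
Leg 3: +109.02° → -110.79°, shortest Δλ = 140.19° (east) — crosses 180°.
Leg 4: -110.79° → +164.87°, shortest Δλ = -84.34° (west) — crosses 180°.
Total crossings: 3.

3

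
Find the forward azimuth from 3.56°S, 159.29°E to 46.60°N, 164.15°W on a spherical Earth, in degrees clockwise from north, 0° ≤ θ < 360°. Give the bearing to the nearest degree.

Δλ = -164.15 − 159.29 = -323.44°; wrapped into (−180°, 180°]: 36.56°.
θ = atan2( sin Δλ · cos φ₂ , cos φ₁ · sin φ₂ − sin φ₁ · cos φ₂ · cos Δλ )
  = atan2(0.40927, 0.75944) = 28.321° → normalised to [0°, 360°): 28.321°.

28°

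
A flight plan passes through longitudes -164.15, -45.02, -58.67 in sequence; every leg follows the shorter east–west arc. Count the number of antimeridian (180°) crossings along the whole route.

0

Leg 1: -164.15° → -45.02°, shortest Δλ = 119.13° (east) — does not cross 180°.
Leg 2: -45.02° → -58.67°, shortest Δλ = -13.65° (west) — does not cross 180°.
Total crossings: 0.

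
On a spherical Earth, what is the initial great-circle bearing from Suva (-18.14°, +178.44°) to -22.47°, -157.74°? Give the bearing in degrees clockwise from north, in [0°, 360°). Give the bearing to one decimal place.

105.0°

Δλ = -157.74 − 178.44 = -336.18°; wrapped into (−180°, 180°]: 23.82°.
θ = atan2( sin Δλ · cos φ₂ , cos φ₁ · sin φ₂ − sin φ₁ · cos φ₂ · cos Δλ )
  = atan2(0.37320, -0.10001) = 105.001° → normalised to [0°, 360°): 105.001°.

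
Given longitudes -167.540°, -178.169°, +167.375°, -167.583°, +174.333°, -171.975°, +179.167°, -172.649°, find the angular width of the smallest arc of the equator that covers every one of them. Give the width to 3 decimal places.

25.085°

Sort the longitudes: -178.169°, -172.649°, -171.975°, -167.583°, -167.540°, +167.375°, +174.333°, +179.167°.
Eastward gaps between consecutive values (wrapping around): 5.520°, 0.674°, 4.392°, 0.043°, 334.915°, 6.958°, 4.834°, 2.664°.
Largest gap = 334.915° ⇒ minimal covering band is its complement: 360° − 334.915° = 25.085°.
Band runs from +167.375° eastward to -167.540°, crossing the antimeridian.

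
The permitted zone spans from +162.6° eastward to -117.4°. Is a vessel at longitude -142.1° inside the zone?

Yes

Band width going east from +162.6° to -117.4°: ((-117.4 − 162.6) mod 360) = 80.0°.
Offset of -142.1° east of the west edge: ((-142.1 − 162.6) mod 360) = 55.3°.
55.3° ≤ 80.0° ⇒ inside.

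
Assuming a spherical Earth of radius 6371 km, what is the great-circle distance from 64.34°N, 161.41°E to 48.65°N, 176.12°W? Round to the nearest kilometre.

Δλ = -176.12 − 161.41 = -337.53°; wrapped into (−180°, 180°]: 22.47°.
Δφ = 48.65 − 64.34 = -15.69°.
a = sin²(Δφ/2) + cos φ₁ · cos φ₂ · sin²(Δλ/2) = 0.029490.
c = 2·atan2(√a, √(1−a)) = 0.34517 rad → d = 6371·c ≈ 2199.05 km.

2199 km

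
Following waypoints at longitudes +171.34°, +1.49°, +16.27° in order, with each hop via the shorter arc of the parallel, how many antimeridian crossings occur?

0

Leg 1: +171.34° → +1.49°, shortest Δλ = -169.85° (west) — does not cross 180°.
Leg 2: +1.49° → +16.27°, shortest Δλ = 14.78° (east) — does not cross 180°.
Total crossings: 0.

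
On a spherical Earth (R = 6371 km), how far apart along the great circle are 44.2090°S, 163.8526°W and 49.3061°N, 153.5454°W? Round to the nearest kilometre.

10447 km

Δλ = -153.5454 − -163.8526 = 10.3072°.
Δφ = 49.3061 − -44.2090 = 93.5151°.
a = sin²(Δφ/2) + cos φ₁ · cos φ₂ · sin²(Δλ/2) = 0.534427.
c = 2·atan2(√a, √(1−a)) = 1.63970 rad → d = 6371·c ≈ 10446.56 km.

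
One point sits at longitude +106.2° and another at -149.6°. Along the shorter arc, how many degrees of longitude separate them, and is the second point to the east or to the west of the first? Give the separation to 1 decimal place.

104.2° east

Raw difference: -149.6 − 106.2 = -255.8°.
Normalise into (−180°, 180°]: -255.8° + 360° = 104.2°.
Positive ⇒ the second point lies to the east; separation 104.2°.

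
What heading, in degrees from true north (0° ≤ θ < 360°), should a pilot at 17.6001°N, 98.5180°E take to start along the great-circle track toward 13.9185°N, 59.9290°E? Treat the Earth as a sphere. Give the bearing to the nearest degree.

270°

Δλ = 59.9290 − 98.5180 = -38.5890°.
θ = atan2( sin Δλ · cos φ₂ , cos φ₁ · sin φ₂ − sin φ₁ · cos φ₂ · cos Δλ )
  = atan2(-0.60542, -0.00012) = -90.012° → normalised to [0°, 360°): 269.988°.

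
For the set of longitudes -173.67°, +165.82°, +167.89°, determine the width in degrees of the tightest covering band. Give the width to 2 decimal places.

Sort the longitudes: -173.67°, +165.82°, +167.89°.
Eastward gaps between consecutive values (wrapping around): 339.49°, 2.07°, 18.44°.
Largest gap = 339.49° ⇒ minimal covering band is its complement: 360° − 339.49° = 20.51°.
Band runs from +165.82° eastward to -173.67°, crossing the antimeridian.

20.51°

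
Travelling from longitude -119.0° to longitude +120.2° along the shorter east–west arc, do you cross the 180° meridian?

Naïve |120.2 − -119.0| = 239.2° > 180°, so the shorter arc goes the other way round — across 180°.
Signed shortest Δλ = ((120.2 − -119.0 + 180) mod 360) − 180 = -120.8°.
Going west by 120.8° from -119.0° passes through 180° before reaching +120.2°.

Yes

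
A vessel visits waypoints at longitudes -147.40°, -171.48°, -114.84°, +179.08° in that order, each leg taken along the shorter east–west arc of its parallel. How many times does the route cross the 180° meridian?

1

Leg 1: -147.40° → -171.48°, shortest Δλ = -24.08° (west) — does not cross 180°.
Leg 2: -171.48° → -114.84°, shortest Δλ = 56.64° (east) — does not cross 180°.
Leg 3: -114.84° → +179.08°, shortest Δλ = -66.08° (west) — crosses 180°.
Total crossings: 1.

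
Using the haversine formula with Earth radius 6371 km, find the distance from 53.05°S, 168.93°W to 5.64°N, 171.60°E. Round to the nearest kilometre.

6778 km

Δλ = 171.60 − -168.93 = 340.53°; wrapped into (−180°, 180°]: -19.47°.
Δφ = 5.64 − -53.05 = 58.69°.
a = sin²(Δφ/2) + cos φ₁ · cos φ₂ · sin²(Δλ/2) = 0.257270.
c = 2·atan2(√a, √(1−a)) = 1.06391 rad → d = 6371·c ≈ 6778.15 km.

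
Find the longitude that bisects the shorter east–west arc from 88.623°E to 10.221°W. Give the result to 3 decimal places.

Signed shortest Δλ from +88.623° to -10.221° is -98.844°.
Midpoint longitude = +88.623° + (-98.844°)/2 = +88.623° − 49.422° = +39.201°.

39.201°E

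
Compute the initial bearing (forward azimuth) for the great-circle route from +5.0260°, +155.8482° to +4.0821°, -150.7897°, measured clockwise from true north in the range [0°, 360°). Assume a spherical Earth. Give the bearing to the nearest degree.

89°

Δλ = -150.7897 − 155.8482 = -306.6379°; wrapped into (−180°, 180°]: 53.3621°.
θ = atan2( sin Δλ · cos φ₂ , cos φ₁ · sin φ₂ − sin φ₁ · cos φ₂ · cos Δλ )
  = atan2(0.80039, 0.01876) = 88.657° → normalised to [0°, 360°): 88.657°.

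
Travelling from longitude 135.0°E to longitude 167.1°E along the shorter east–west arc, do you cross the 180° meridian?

Signed shortest Δλ = ((167.1 − 135.0 + 180) mod 360) − 180 = 32.1°.
Going east by 32.1° from +135.0° reaches +167.1° without touching 180°.

No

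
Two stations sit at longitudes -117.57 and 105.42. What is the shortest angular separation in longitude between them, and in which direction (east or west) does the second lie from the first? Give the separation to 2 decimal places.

137.01° west

Raw difference: 105.42 − -117.57 = 222.99°.
Normalise into (−180°, 180°]: 222.99° − 360° = -137.01°.
Negative ⇒ the second point lies to the west; separation 137.01°.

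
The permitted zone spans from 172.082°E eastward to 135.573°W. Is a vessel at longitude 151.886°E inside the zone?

Band width going east from +172.082° to -135.573°: ((-135.573 − 172.082) mod 360) = 52.345°.
Offset of +151.886° east of the west edge: ((151.886 − 172.082) mod 360) = 339.804°.
339.804° > 52.345° ⇒ outside.

No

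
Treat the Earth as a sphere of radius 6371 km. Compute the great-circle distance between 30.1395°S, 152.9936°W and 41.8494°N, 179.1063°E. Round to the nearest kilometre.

Δλ = 179.1063 − -152.9936 = 332.0999°; wrapped into (−180°, 180°]: -27.9001°.
Δφ = 41.8494 − -30.1395 = 71.9889°.
a = sin²(Δφ/2) + cos φ₁ · cos φ₂ · sin²(Δλ/2) = 0.382838.
c = 2·atan2(√a, √(1−a)) = 1.33427 rad → d = 6371·c ≈ 8500.66 km.

8501 km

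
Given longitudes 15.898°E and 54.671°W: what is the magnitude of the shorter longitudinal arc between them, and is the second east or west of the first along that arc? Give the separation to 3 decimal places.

Raw difference: -54.671 − 15.898 = -70.569°.
Normalise into (−180°, 180°]: -70.569° stays -70.569°.
Negative ⇒ the second point lies to the west; separation 70.569°.

70.569° west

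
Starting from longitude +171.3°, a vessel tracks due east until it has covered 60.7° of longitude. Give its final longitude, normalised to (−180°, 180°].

-128.0°

Start at +171.3°; shift +60.7° → +232.0°.
+232.0° lies outside (−180°, 180°]; subtract 360° → -128.0°.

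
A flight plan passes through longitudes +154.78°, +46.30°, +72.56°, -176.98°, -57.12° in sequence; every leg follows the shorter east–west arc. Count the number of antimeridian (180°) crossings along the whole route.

1

Leg 1: +154.78° → +46.30°, shortest Δλ = -108.48° (west) — does not cross 180°.
Leg 2: +46.30° → +72.56°, shortest Δλ = 26.26° (east) — does not cross 180°.
Leg 3: +72.56° → -176.98°, shortest Δλ = 110.46° (east) — crosses 180°.
Leg 4: -176.98° → -57.12°, shortest Δλ = 119.86° (east) — does not cross 180°.
Total crossings: 1.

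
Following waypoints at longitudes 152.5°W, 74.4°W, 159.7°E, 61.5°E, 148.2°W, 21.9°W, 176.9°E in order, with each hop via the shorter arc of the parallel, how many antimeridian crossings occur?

3

Leg 1: -152.5° → -74.4°, shortest Δλ = 78.1° (east) — does not cross 180°.
Leg 2: -74.4° → +159.7°, shortest Δλ = -125.9° (west) — crosses 180°.
Leg 3: +159.7° → +61.5°, shortest Δλ = -98.2° (west) — does not cross 180°.
Leg 4: +61.5° → -148.2°, shortest Δλ = 150.3° (east) — crosses 180°.
Leg 5: -148.2° → -21.9°, shortest Δλ = 126.3° (east) — does not cross 180°.
Leg 6: -21.9° → +176.9°, shortest Δλ = -161.2° (west) — crosses 180°.
Total crossings: 3.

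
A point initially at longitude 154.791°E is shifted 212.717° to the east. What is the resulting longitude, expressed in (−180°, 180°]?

Start at +154.791°; shift +212.717° → +367.508°.
+367.508° lies outside (−180°, 180°]; subtract 360° → +7.508°.

7.508°E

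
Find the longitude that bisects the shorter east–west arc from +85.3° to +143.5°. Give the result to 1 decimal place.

Signed shortest Δλ from +85.3° to +143.5° is +58.2°.
Midpoint longitude = +85.3° + (+58.2°)/2 = +85.3° + 29.1° = +114.4°.

+114.4°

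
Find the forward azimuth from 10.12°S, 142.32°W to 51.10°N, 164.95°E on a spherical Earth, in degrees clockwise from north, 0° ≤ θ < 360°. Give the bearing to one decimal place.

Δλ = 164.95 − -142.32 = 307.27°; wrapped into (−180°, 180°]: -52.73°.
θ = atan2( sin Δλ · cos φ₂ , cos φ₁ · sin φ₂ − sin φ₁ · cos φ₂ · cos Δλ )
  = atan2(-0.49973, 0.83295) = -30.961° → normalised to [0°, 360°): 329.039°.

329.0°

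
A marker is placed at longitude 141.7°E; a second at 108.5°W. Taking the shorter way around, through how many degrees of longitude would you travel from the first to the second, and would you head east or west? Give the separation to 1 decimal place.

109.8° east

Raw difference: -108.5 − 141.7 = -250.2°.
Normalise into (−180°, 180°]: -250.2° + 360° = 109.8°.
Positive ⇒ the second point lies to the east; separation 109.8°.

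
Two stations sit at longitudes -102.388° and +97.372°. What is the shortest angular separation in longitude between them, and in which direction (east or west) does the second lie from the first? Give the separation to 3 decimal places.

Raw difference: 97.372 − -102.388 = 199.76°.
Normalise into (−180°, 180°]: 199.76° − 360° = -160.24°.
Negative ⇒ the second point lies to the west; separation 160.240°.

160.240° west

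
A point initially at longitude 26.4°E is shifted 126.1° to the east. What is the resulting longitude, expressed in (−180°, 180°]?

Start at +26.4°; shift +126.1° → +152.5°.
+152.5° already lies in (−180°, 180°].

152.5°E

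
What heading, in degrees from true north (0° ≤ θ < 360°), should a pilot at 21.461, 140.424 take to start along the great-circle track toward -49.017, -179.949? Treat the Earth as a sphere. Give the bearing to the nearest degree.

155°

Δλ = -179.949 − 140.424 = -320.373°; wrapped into (−180°, 180°]: 39.627°.
θ = atan2( sin Δλ · cos φ₂ , cos φ₁ · sin φ₂ − sin φ₁ · cos φ₂ · cos Δλ )
  = atan2(0.41828, -0.88738) = 154.762° → normalised to [0°, 360°): 154.762°.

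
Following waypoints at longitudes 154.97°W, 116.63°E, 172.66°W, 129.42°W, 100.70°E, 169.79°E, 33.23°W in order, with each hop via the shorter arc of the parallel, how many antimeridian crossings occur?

4

Leg 1: -154.97° → +116.63°, shortest Δλ = -88.4° (west) — crosses 180°.
Leg 2: +116.63° → -172.66°, shortest Δλ = 70.71° (east) — crosses 180°.
Leg 3: -172.66° → -129.42°, shortest Δλ = 43.24° (east) — does not cross 180°.
Leg 4: -129.42° → +100.70°, shortest Δλ = -129.88° (west) — crosses 180°.
Leg 5: +100.70° → +169.79°, shortest Δλ = 69.09° (east) — does not cross 180°.
Leg 6: +169.79° → -33.23°, shortest Δλ = 156.98° (east) — crosses 180°.
Total crossings: 4.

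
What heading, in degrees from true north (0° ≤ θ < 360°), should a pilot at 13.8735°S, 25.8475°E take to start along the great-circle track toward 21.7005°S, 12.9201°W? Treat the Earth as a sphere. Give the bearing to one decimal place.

Δλ = -12.9201 − 25.8475 = -38.7676°.
θ = atan2( sin Δλ · cos φ₂ , cos φ₁ · sin φ₂ − sin φ₁ · cos φ₂ · cos Δλ )
  = atan2(-0.58179, -0.18526) = -107.664° → normalised to [0°, 360°): 252.336°.

252.3°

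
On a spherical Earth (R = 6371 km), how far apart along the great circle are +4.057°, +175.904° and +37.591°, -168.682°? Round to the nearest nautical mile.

2184 nmi

Δλ = -168.682 − 175.904 = -344.586°; wrapped into (−180°, 180°]: 15.414°.
Δφ = 37.591 − 4.057 = 33.534°.
a = sin²(Δφ/2) + cos φ₁ · cos φ₂ · sin²(Δλ/2) = 0.097436.
c = 2·atan2(√a, √(1−a)) = 0.63491 rad → d = 6371·c ≈ 4044.98 km ≈ 2184.12 nmi.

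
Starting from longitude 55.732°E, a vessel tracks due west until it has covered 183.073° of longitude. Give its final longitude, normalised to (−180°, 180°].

127.341°W

Start at +55.732°; shift −183.073° → -127.341°.
-127.341° already lies in (−180°, 180°].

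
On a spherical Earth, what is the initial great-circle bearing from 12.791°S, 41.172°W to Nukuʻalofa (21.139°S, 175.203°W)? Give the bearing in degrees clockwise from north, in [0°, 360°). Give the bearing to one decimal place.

233.6°

Δλ = -175.203 − -41.172 = -134.031°.
θ = atan2( sin Δλ · cos φ₂ , cos φ₁ · sin φ₂ − sin φ₁ · cos φ₂ · cos Δλ )
  = atan2(-0.67058, -0.49521) = -126.445° → normalised to [0°, 360°): 233.555°.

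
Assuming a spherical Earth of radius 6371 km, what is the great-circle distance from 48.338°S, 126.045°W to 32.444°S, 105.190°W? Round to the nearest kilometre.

2483 km

Δλ = -105.190 − -126.045 = 20.855°.
Δφ = -32.444 − -48.338 = 15.894°.
a = sin²(Δφ/2) + cos φ₁ · cos φ₂ · sin²(Δλ/2) = 0.037492.
c = 2·atan2(√a, √(1−a)) = 0.38972 rad → d = 6371·c ≈ 2482.88 km.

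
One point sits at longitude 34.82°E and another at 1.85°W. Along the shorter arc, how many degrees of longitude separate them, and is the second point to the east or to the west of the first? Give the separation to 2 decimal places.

36.67° west

Raw difference: -1.85 − 34.82 = -36.67°.
Normalise into (−180°, 180°]: -36.67° stays -36.67°.
Negative ⇒ the second point lies to the west; separation 36.67°.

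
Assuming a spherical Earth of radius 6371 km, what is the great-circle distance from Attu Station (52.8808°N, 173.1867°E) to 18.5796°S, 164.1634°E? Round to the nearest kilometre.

7994 km

Δλ = 164.1634 − 173.1867 = -9.0233°.
Δφ = -18.5796 − 52.8808 = -71.4604°.
a = sin²(Δφ/2) + cos φ₁ · cos φ₂ · sin²(Δλ/2) = 0.344559.
c = 2·atan2(√a, √(1−a)) = 1.25468 rad → d = 6371·c ≈ 7993.54 km.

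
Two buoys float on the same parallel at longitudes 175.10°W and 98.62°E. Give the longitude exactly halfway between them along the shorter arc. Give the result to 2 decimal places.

Signed shortest Δλ from -175.10° to +98.62° is -86.28°.
Midpoint longitude = -175.10° + (-86.28°)/2 = -175.10° − 43.14° = -218.24°.
Normalise into (−180°, 180°]: +141.76°.
(The naïve average (-175.10 + +98.62)/2 = -38.24° is on the wrong side of the globe.)

141.76°E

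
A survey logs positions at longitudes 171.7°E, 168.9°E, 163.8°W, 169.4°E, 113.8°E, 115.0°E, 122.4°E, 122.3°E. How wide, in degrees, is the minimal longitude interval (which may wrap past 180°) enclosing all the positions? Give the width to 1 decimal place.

Sort the longitudes: -163.8°, +113.8°, +115.0°, +122.3°, +122.4°, +168.9°, +169.4°, +171.7°.
Eastward gaps between consecutive values (wrapping around): 277.6°, 1.2°, 7.3°, 0.1°, 46.5°, 0.5°, 2.3°, 24.5°.
Largest gap = 277.6° ⇒ minimal covering band is its complement: 360° − 277.6° = 82.4°.
Band runs from +113.8° eastward to -163.8°, crossing the antimeridian.

82.4°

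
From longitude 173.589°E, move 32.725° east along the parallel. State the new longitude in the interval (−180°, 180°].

153.686°W

Start at +173.589°; shift +32.725° → +206.314°.
+206.314° lies outside (−180°, 180°]; subtract 360° → -153.686°.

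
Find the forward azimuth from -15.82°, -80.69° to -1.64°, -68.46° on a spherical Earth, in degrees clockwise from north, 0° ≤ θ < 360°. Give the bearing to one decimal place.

Δλ = -68.46 − -80.69 = 12.23°.
θ = atan2( sin Δλ · cos φ₂ , cos φ₁ · sin φ₂ − sin φ₁ · cos φ₂ · cos Δλ )
  = atan2(0.21175, 0.23878) = 41.566° → normalised to [0°, 360°): 41.566°.

41.6°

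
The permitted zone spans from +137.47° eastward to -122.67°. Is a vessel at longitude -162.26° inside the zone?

Band width going east from +137.47° to -122.67°: ((-122.67 − 137.47) mod 360) = 99.86°.
Offset of -162.26° east of the west edge: ((-162.26 − 137.47) mod 360) = 60.27°.
60.27° ≤ 99.86° ⇒ inside.

Yes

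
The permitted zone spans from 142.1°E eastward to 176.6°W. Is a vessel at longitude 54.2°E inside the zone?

No

Band width going east from +142.1° to -176.6°: ((-176.6 − 142.1) mod 360) = 41.3°.
Offset of +54.2° east of the west edge: ((54.2 − 142.1) mod 360) = 272.1°.
272.1° > 41.3° ⇒ outside.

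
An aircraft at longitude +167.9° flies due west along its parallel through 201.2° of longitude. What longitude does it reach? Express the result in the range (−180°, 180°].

Start at +167.9°; shift −201.2° → -33.3°.
-33.3° already lies in (−180°, 180°].

-33.3°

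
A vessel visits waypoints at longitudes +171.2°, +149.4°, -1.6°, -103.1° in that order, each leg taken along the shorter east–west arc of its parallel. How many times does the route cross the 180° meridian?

Leg 1: +171.2° → +149.4°, shortest Δλ = -21.8° (west) — does not cross 180°.
Leg 2: +149.4° → -1.6°, shortest Δλ = -151.0° (west) — does not cross 180°.
Leg 3: -1.6° → -103.1°, shortest Δλ = -101.5° (west) — does not cross 180°.
Total crossings: 0.

0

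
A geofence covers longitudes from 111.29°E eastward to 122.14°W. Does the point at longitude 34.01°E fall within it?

Band width going east from +111.29° to -122.14°: ((-122.14 − 111.29) mod 360) = 126.57°.
Offset of +34.01° east of the west edge: ((34.01 − 111.29) mod 360) = 282.72°.
282.72° > 126.57° ⇒ outside.

No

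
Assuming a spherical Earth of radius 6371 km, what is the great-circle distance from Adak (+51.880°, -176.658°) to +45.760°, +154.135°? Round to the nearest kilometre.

Δλ = 154.135 − -176.658 = 330.793°; wrapped into (−180°, 180°]: -29.207°.
Δφ = 45.760 − 51.880 = -6.120°.
a = sin²(Δφ/2) + cos φ₁ · cos φ₂ · sin²(Δλ/2) = 0.030227.
c = 2·atan2(√a, √(1−a)) = 0.34950 rad → d = 6371·c ≈ 2226.63 km.

2227 km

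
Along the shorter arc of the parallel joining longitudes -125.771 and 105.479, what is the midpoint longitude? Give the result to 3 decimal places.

+169.854°

Signed shortest Δλ from -125.771° to +105.479° is -128.750°.
Midpoint longitude = -125.771° + (-128.750°)/2 = -125.771° − 64.375° = -190.146°.
Normalise into (−180°, 180°]: +169.854°.
(The naïve average (-125.771 + +105.479)/2 = -10.146° is on the wrong side of the globe.)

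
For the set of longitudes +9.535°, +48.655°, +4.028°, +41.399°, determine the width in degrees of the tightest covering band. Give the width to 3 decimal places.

Sort the longitudes: +4.028°, +9.535°, +41.399°, +48.655°.
Eastward gaps between consecutive values (wrapping around): 5.507°, 31.864°, 7.256°, 315.373°.
Largest gap = 315.373° ⇒ minimal covering band is its complement: 360° − 315.373° = 44.627°.
Band runs from +4.028° eastward to +48.655°.

44.627°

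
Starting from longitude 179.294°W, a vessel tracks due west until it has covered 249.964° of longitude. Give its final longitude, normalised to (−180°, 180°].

69.258°W

Start at -179.294°; shift −249.964° → -429.258°.
-429.258° lies outside (−180°, 180°]; add 360° → -69.258°.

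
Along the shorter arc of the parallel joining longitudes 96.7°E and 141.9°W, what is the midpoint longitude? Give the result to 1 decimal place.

157.4°E

Signed shortest Δλ from +96.7° to -141.9° is +121.4°.
Midpoint longitude = +96.7° + (+121.4°)/2 = +96.7° + 60.7° = +157.4°.
(The naïve average (+96.7 + -141.9)/2 = -22.6° is on the wrong side of the globe.)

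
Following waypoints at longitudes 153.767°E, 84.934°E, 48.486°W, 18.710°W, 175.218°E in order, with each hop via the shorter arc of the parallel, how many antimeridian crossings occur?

Leg 1: +153.767° → +84.934°, shortest Δλ = -68.833° (west) — does not cross 180°.
Leg 2: +84.934° → -48.486°, shortest Δλ = -133.42° (west) — does not cross 180°.
Leg 3: -48.486° → -18.710°, shortest Δλ = 29.776° (east) — does not cross 180°.
Leg 4: -18.710° → +175.218°, shortest Δλ = -166.072° (west) — crosses 180°.
Total crossings: 1.

1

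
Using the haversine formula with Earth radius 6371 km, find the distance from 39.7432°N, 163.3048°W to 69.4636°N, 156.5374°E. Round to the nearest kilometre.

Δλ = 156.5374 − -163.3048 = 319.8422°; wrapped into (−180°, 180°]: -40.1578°.
Δφ = 69.4636 − 39.7432 = 29.7204°.
a = sin²(Δφ/2) + cos φ₁ · cos φ₂ · sin²(Δλ/2) = 0.097565.
c = 2·atan2(√a, √(1−a)) = 0.63534 rad → d = 6371·c ≈ 4047.75 km.

4048 km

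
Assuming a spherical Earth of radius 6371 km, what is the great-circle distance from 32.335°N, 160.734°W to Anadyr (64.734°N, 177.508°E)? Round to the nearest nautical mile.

2104 nmi

Δλ = 177.508 − -160.734 = 338.242°; wrapped into (−180°, 180°]: -21.758°.
Δφ = 64.734 − 32.335 = 32.399°.
a = sin²(Δφ/2) + cos φ₁ · cos φ₂ · sin²(Δλ/2) = 0.090678.
c = 2·atan2(√a, √(1−a)) = 0.61175 rad → d = 6371·c ≈ 3897.45 km ≈ 2104.46 nmi.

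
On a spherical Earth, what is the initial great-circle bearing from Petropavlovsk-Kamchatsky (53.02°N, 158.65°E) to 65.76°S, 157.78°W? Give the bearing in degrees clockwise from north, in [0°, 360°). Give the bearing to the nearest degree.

160°

Δλ = -157.78 − 158.65 = -316.43°; wrapped into (−180°, 180°]: 43.57°.
θ = atan2( sin Δλ · cos φ₂ , cos φ₁ · sin φ₂ − sin φ₁ · cos φ₂ · cos Δλ )
  = atan2(0.28297, -0.78613) = 160.203° → normalised to [0°, 360°): 160.203°.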